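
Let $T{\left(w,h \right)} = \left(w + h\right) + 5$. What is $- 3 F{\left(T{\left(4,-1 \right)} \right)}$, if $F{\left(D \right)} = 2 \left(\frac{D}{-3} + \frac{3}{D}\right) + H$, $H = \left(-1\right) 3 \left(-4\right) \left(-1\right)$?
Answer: $\frac{199}{4} \approx 49.75$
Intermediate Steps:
$T{\left(w,h \right)} = 5 + h + w$ ($T{\left(w,h \right)} = \left(h + w\right) + 5 = 5 + h + w$)
$H = -12$ ($H = \left(-3\right) \left(-4\right) \left(-1\right) = 12 \left(-1\right) = -12$)
$F{\left(D \right)} = -12 + \frac{6}{D} - \frac{2 D}{3}$ ($F{\left(D \right)} = 2 \left(\frac{D}{-3} + \frac{3}{D}\right) - 12 = 2 \left(D \left(- \frac{1}{3}\right) + \frac{3}{D}\right) - 12 = 2 \left(- \frac{D}{3} + \frac{3}{D}\right) - 12 = 2 \left(\frac{3}{D} - \frac{D}{3}\right) - 12 = \left(\frac{6}{D} - \frac{2 D}{3}\right) - 12 = -12 + \frac{6}{D} - \frac{2 D}{3}$)
$- 3 F{\left(T{\left(4,-1 \right)} \right)} = - 3 \left(-12 + \frac{6}{5 - 1 + 4} - \frac{2 \left(5 - 1 + 4\right)}{3}\right) = - 3 \left(-12 + \frac{6}{8} - \frac{16}{3}\right) = - 3 \left(-12 + 6 \cdot \frac{1}{8} - \frac{16}{3}\right) = - 3 \left(-12 + \frac{3}{4} - \frac{16}{3}\right) = \left(-3\right) \left(- \frac{199}{12}\right) = \frac{199}{4}$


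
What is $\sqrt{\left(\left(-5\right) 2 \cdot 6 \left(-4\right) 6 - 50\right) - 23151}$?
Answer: $i \sqrt{21761} \approx 147.52 i$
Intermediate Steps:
$\sqrt{\left(\left(-5\right) 2 \cdot 6 \left(-4\right) 6 - 50\right) - 23151} = \sqrt{\left(- 10 \left(\left(-24\right) 6\right) - 50\right) - 23151} = \sqrt{\left(\left(-10\right) \left(-144\right) - 50\right) - 23151} = \sqrt{\left(1440 - 50\right) - 23151} = \sqrt{1390 - 23151} = \sqrt{-21761} = i \sqrt{21761}$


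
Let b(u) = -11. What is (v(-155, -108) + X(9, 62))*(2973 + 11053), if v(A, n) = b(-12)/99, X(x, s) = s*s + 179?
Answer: 507825356/9 ≈ 5.6425e+7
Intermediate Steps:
X(x, s) = 179 + s² (X(x, s) = s² + 179 = 179 + s²)
v(A, n) = -⅑ (v(A, n) = -11/99 = -11*1/99 = -⅑)
(v(-155, -108) + X(9, 62))*(2973 + 11053) = (-⅑ + (179 + 62²))*(2973 + 11053) = (-⅑ + (179 + 3844))*14026 = (-⅑ + 4023)*14026 = (36206/9)*14026 = 507825356/9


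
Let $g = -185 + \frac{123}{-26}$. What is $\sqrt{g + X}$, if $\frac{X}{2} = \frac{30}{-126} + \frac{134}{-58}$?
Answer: $\frac{i \sqrt{48846322434}}{15834} \approx 13.958 i$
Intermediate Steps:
$X = - \frac{3104}{609}$ ($X = 2 \left(\frac{30}{-126} + \frac{134}{-58}\right) = 2 \left(30 \left(- \frac{1}{126}\right) + 134 \left(- \frac{1}{58}\right)\right) = 2 \left(- \frac{5}{21} - \frac{67}{29}\right) = 2 \left(- \frac{1552}{609}\right) = - \frac{3104}{609} \approx -5.0969$)
$g = - \frac{4933}{26}$ ($g = -185 + 123 \left(- \frac{1}{26}\right) = -185 - \frac{123}{26} = - \frac{4933}{26} \approx -189.73$)
$\sqrt{g + X} = \sqrt{- \frac{4933}{26} - \frac{3104}{609}} = \sqrt{- \frac{3084901}{15834}} = \frac{i \sqrt{48846322434}}{15834}$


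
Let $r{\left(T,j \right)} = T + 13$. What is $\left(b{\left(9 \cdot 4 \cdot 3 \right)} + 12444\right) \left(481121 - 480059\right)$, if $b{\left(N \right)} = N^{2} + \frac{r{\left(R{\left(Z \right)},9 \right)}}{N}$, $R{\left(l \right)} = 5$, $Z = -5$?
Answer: $25602873$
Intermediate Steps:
$r{\left(T,j \right)} = 13 + T$
$b{\left(N \right)} = N^{2} + \frac{18}{N}$ ($b{\left(N \right)} = N^{2} + \frac{13 + 5}{N} = N^{2} + \frac{18}{N}$)
$\left(b{\left(9 \cdot 4 \cdot 3 \right)} + 12444\right) \left(481121 - 480059\right) = \left(\frac{18 + \left(9 \cdot 4 \cdot 3\right)^{3}}{9 \cdot 4 \cdot 3} + 12444\right) \left(481121 - 480059\right) = \left(\frac{18 + \left(36 \cdot 3\right)^{3}}{36 \cdot 3} + 12444\right) 1062 = \left(\frac{18 + 108^{3}}{108} + 12444\right) 1062 = \left(\frac{18 + 1259712}{108} + 12444\right) 1062 = \left(\frac{1}{108} \cdot 1259730 + 12444\right) 1062 = \left(\frac{69985}{6} + 12444\right) 1062 = \frac{144649}{6} \cdot 1062 = 25602873$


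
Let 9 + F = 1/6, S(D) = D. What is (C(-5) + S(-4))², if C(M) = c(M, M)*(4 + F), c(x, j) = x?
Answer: 14641/36 ≈ 406.69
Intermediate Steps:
F = -53/6 (F = -9 + 1/6 = -9 + 1*(⅙) = -9 + ⅙ = -53/6 ≈ -8.8333)
C(M) = -29*M/6 (C(M) = M*(4 - 53/6) = M*(-29/6) = -29*M/6)
(C(-5) + S(-4))² = (-29/6*(-5) - 4)² = (145/6 - 4)² = (121/6)² = 14641/36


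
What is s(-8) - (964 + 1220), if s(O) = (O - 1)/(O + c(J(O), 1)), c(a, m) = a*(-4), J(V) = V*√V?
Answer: -751293/344 + 3*I*√2/43 ≈ -2184.0 + 0.098666*I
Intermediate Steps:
J(V) = V^(3/2)
c(a, m) = -4*a
s(O) = (-1 + O)/(O - 4*O^(3/2)) (s(O) = (O - 1)/(O - 4*O^(3/2)) = (-1 + O)/(O - 4*O^(3/2)))
s(-8) - (964 + 1220) = (1 - 1*(-8))/(-1*(-8) + 4*(-8)^(3/2)) - (964 + 1220) = (1 + 8)/(8 + 4*(-16*I*√2)) - 1*2184 = 9/(8 - 64*I*√2) - 2184 = -2184 + 9/(8 - 64*I*√2)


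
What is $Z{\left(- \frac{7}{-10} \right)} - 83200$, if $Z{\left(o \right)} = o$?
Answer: $- \frac{831993}{10} \approx -83199.0$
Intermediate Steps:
$Z{\left(- \frac{7}{-10} \right)} - 83200 = - \frac{7}{-10} - 83200 = \left(-7\right) \left(- \frac{1}{10}\right) - 83200 = \frac{7}{10} - 83200 = - \frac{831993}{10}$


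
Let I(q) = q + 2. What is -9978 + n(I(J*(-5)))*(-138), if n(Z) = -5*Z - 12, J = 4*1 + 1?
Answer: -24192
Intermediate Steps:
J = 5 (J = 4 + 1 = 5)
I(q) = 2 + q
n(Z) = -12 - 5*Z
-9978 + n(I(J*(-5)))*(-138) = -9978 + (-12 - 5*(2 + 5*(-5)))*(-138) = -9978 + (-12 - 5*(2 - 25))*(-138) = -9978 + (-12 - 5*(-23))*(-138) = -9978 + (-12 + 115)*(-138) = -9978 + 103*(-138) = -9978 - 14214 = -24192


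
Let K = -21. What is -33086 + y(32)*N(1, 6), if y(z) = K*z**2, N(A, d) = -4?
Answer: 52930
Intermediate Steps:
y(z) = -21*z**2
-33086 + y(32)*N(1, 6) = -33086 - 21*32**2*(-4) = -33086 - 21*1024*(-4) = -33086 - 21504*(-4) = -33086 + 86016 = 52930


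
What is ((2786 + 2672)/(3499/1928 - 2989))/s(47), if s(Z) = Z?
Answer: -10523024/270686771 ≈ -0.038875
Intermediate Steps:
((2786 + 2672)/(3499/1928 - 2989))/s(47) = ((2786 + 2672)/(3499/1928 - 2989))/47 = (5458/(3499*(1/1928) - 2989))*(1/47) = (5458/(3499/1928 - 2989))*(1/47) = (5458/(-5759293/1928))*(1/47) = (5458*(-1928/5759293))*(1/47) = -10523024/5759293*1/47 = -10523024/270686771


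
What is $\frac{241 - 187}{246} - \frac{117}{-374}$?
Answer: $\frac{8163}{15334} \approx 0.53235$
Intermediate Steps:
$\frac{241 - 187}{246} - \frac{117}{-374} = \left(241 - 187\right) \frac{1}{246} - - \frac{117}{374} = 54 \cdot \frac{1}{246} + \frac{117}{374} = \frac{9}{41} + \frac{117}{374} = \frac{8163}{15334}$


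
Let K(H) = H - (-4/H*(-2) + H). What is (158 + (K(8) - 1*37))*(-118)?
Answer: -14160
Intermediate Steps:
K(H) = -8/H (K(H) = H - (8/H + H) = H - (H + 8/H) = H + (-H - 8/H) = -8/H)
(158 + (K(8) - 1*37))*(-118) = (158 + (-8/8 - 1*37))*(-118) = (158 + (-8*1/8 - 37))*(-118) = (158 + (-1 - 37))*(-118) = (158 - 38)*(-118) = 120*(-118) = -14160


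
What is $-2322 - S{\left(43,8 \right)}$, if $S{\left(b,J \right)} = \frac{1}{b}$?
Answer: $- \frac{99847}{43} \approx -2322.0$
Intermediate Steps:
$-2322 - S{\left(43,8 \right)} = -2322 - \frac{1}{43} = - \frac{99847}{43}$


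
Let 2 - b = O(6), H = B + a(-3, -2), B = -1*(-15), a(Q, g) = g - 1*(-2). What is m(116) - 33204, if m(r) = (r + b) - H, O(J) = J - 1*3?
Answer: -33104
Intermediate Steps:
a(Q, g) = 2 + g (a(Q, g) = g + 2 = 2 + g)
O(J) = -3 + J (O(J) = J - 3 = -3 + J)
B = 15
H = 15 (H = 15 + (2 - 2) = 15 + 0 = 15)
b = -1 (b = 2 - (-3 + 6) = 2 - 1*3 = 2 - 3 = -1)
m(r) = -16 + r (m(r) = (r - 1) - 1*15 = (-1 + r) - 15 = -16 + r)
m(116) - 33204 = (-16 + 116) - 33204 = 100 - 33204 = -33104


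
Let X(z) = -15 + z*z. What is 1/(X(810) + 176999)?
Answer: 1/833084 ≈ 1.2004e-6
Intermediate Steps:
X(z) = -15 + z²
1/(X(810) + 176999) = 1/((-15 + 810²) + 176999) = 1/((-15 + 656100) + 176999) = 1/(656085 + 176999) = 1/833084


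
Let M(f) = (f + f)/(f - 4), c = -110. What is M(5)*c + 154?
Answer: -946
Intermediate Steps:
M(f) = 2*f/(-4 + f) (M(f) = (2*f)/(-4 + f) = 2*f/(-4 + f))
M(5)*c + 154 = (2*5/(-4 + 5))*(-110) + 154 = (2*5/1)*(-110) + 154 = (2*5*1)*(-110) + 154 = 10*(-110) + 154 = -1100 + 154 = -946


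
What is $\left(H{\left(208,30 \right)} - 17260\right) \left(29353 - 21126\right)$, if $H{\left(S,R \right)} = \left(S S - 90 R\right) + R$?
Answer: $191968818$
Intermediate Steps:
$H{\left(S,R \right)} = S^{2} - 89 R$ ($H{\left(S,R \right)} = \left(S^{2} - 90 R\right) + R = S^{2} - 89 R$)
$\left(H{\left(208,30 \right)} - 17260\right) \left(29353 - 21126\right) = \left(\left(208^{2} - 2670\right) - 17260\right) \left(29353 - 21126\right) = \left(\left(43264 - 2670\right) - 17260\right) 8227 = \left(40594 - 17260\right) 8227 = 23334 \cdot 8227 = 191968818$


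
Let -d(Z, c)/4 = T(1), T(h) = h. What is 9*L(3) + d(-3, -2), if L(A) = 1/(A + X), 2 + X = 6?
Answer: -19/7 ≈ -2.7143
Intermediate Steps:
X = 4 (X = -2 + 6 = 4)
d(Z, c) = -4 (d(Z, c) = -4*1 = -4)
L(A) = 1/(4 + A) (L(A) = 1/(A + 4) = 1/(4 + A))
9*L(3) + d(-3, -2) = 9/(4 + 3) - 4 = 9/7 - 4 = -19/7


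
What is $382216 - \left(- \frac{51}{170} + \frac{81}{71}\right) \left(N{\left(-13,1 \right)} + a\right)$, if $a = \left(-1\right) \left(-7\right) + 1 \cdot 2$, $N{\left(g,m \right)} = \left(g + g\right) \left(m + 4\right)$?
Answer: $\frac{271445597}{710} \approx 3.8232 \cdot 10^{5}$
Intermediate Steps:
$N{\left(g,m \right)} = 2 g \left(4 + m\right)$
$a = 9$ ($a = 7 + 2 = 9$)
$382216 - \left(- \frac{51}{170} + \frac{81}{71}\right) \left(N{\left(-13,1 \right)} + a\right) = 382216 - \left(- \frac{51}{170} + \frac{81}{71}\right) \left(2 \left(-13\right) \left(4 + 1\right) + 9\right) = 382216 - \left(\left(-51\right) \frac{1}{170} + 81 \cdot \frac{1}{71}\right) \left(2 \left(-13\right) 5 + 9\right) = 382216 - \left(- \frac{3}{10} + \frac{81}{71}\right) \left(-130 + 9\right) = 382216 - \frac{597}{710} \left(-121\right) = 382216 - - \frac{72237}{710} = 382216 + \frac{72237}{710} = \frac{271445597}{710}$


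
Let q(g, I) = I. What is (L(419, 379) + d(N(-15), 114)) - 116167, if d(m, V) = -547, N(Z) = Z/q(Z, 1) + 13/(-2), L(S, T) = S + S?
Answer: -115876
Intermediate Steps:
L(S, T) = 2*S
N(Z) = -13/2 + Z (N(Z) = Z/1 + 13/(-2) = Z*1 + 13*(-½) = Z - 13/2 = -13/2 + Z)
(L(419, 379) + d(N(-15), 114)) - 116167 = (2*419 - 547) - 116167 = (838 - 547) - 116167 = 291 - 116167 = -115876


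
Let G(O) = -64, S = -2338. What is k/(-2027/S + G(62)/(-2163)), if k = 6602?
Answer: 4769562084/647719 ≈ 7363.6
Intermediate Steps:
k/(-2027/S + G(62)/(-2163)) = 6602/(-2027/(-2338) - 64/(-2163)) = 6602/(-2027*(-1/2338) - 64*(-1/2163)) = 6602/(2027/2338 + 64/2163) = 6602/(647719/722442) = 6602*(722442/647719) = 4769562084/647719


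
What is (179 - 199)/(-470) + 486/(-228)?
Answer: -3731/1786 ≈ -2.0890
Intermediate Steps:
(179 - 199)/(-470) + 486/(-228) = -20*(-1/470) + 486*(-1/228) = 2/47 - 81/38 = -3731/1786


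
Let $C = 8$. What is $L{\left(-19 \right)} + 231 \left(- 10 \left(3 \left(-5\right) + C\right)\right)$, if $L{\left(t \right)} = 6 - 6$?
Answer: $16170$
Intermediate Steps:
$L{\left(t \right)} = 0$ ($L{\left(t \right)} = 6 - 6 = 0$)
$L{\left(-19 \right)} + 231 \left(- 10 \left(3 \left(-5\right) + C\right)\right) = 0 + 231 \left(- 10 \left(3 \left(-5\right) + 8\right)\right) = 0 + 231 \left(- 10 \left(-15 + 8\right)\right) = 0 + 231 \left(\left(-10\right) \left(-7\right)\right) = 0 + 231 \cdot 70 = 0 + 16170 = 16170$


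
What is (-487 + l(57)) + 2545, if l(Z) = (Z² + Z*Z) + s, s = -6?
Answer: 8550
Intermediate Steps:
l(Z) = -6 + 2*Z² (l(Z) = (Z² + Z*Z) - 6 = (Z² + Z²) - 6 = 2*Z² - 6 = -6 + 2*Z²)
(-487 + l(57)) + 2545 = (-487 + (-6 + 2*57²)) + 2545 = (-487 + (-6 + 2*3249)) + 2545 = (-487 + (-6 + 6498)) + 2545 = (-487 + 6492) + 2545 = 6005 + 2545 = 8550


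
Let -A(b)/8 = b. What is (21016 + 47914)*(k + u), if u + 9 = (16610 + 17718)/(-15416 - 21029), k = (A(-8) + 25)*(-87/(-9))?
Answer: 1281788449156/21867 ≈ 5.8617e+7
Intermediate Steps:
A(b) = -8*b
k = 2581/3 (k = (-8*(-8) + 25)*(-87/(-9)) = (64 + 25)*(-87*(-1/9)) = 89*(29/3) = 2581/3 ≈ 860.33)
u = -362333/36445 (u = -9 + (16610 + 17718)/(-15416 - 21029) = -9 + 34328/(-36445) = -9 + 34328*(-1/36445) = -9 - 34328/36445 = -362333/36445 ≈ -9.9419)
(21016 + 47914)*(k + u) = (21016 + 47914)*(2581/3 - 362333/36445) = 68930*(92977546/109335) = 1281788449156/21867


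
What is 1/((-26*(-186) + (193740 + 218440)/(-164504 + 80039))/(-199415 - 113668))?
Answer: -5288911119/81612112 ≈ -64.805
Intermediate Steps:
1/((-26*(-186) + (193740 + 218440)/(-164504 + 80039))/(-199415 - 113668)) = 1/((4836 + 412180/(-84465))/(-313083)) = 1/((4836 + 412180*(-1/84465))*(-1/313083)) = 1/((4836 - 82436/16893)*(-1/313083)) = 1/((81612112/16893)*(-1/313083)) = 1/(-81612112/5288911119) = -5288911119/81612112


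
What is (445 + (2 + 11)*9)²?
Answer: 315844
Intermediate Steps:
(445 + (2 + 11)*9)² = (445 + 13*9)² = (445 + 117)² = 562² = 315844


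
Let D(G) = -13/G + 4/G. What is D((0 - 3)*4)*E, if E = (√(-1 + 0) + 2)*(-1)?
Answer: -3/2 - 3*I/4 ≈ -1.5 - 0.75*I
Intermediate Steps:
E = -2 - I (E = (√(-1) + 2)*(-1) = (I + 2)*(-1) = (2 + I)*(-1) = -2 - I ≈ -2.0 - 1.0*I)
D(G) = -9/G
D((0 - 3)*4)*E = (-9*1/(4*(0 - 3)))*(-2 - I) = (-9/((-3*4)))*(-2 - I) = (-9/(-12))*(-2 - I) = (-9*(-1/12))*(-2 - I) = 3*(-2 - I)/4 = -3/2 - 3*I/4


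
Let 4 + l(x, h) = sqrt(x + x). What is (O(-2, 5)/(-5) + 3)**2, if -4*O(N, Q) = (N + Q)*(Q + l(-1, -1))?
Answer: 3951/400 + 189*I*sqrt(2)/200 ≈ 9.8775 + 1.3364*I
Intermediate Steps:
l(x, h) = -4 + sqrt(2)*sqrt(x) (l(x, h) = -4 + sqrt(x + x) = -4 + sqrt(2*x) = -4 + sqrt(2)*sqrt(x))
O(N, Q) = -(N + Q)*(-4 + Q + I*sqrt(2))/4 (O(N, Q) = -(N + Q)*(Q + (-4 + sqrt(2)*sqrt(-1)))/4 = -(N + Q)*(Q + (-4 + sqrt(2)*I))/4 = -(N + Q)*(Q + (-4 + I*sqrt(2)))/4 = -(N + Q)*(-4 + Q + I*sqrt(2))/4)
(O(-2, 5)/(-5) + 3)**2 = ((-1/4*5**2 - 1/4*(-2)*5 + (1/4)*(-2)*(4 - I*sqrt(2)) + (1/4)*5*(4 - I*sqrt(2)))/(-5) + 3)**2 = ((-1/4*25 + 5/2 + (-2 + I*sqrt(2)/2) + (5 - 5*I*sqrt(2)/4))*(-1/5) + 3)**2 = ((-25/4 + 5/2 + (-2 + I*sqrt(2)/2) + (5 - 5*I*sqrt(2)/4))*(-1/5) + 3)**2 = ((-3/4 - 3*I*sqrt(2)/4)*(-1/5) + 3)**2 = ((3/20 + 3*I*sqrt(2)/20) + 3)**2 = (63/20 + 3*I*sqrt(2)/20)**2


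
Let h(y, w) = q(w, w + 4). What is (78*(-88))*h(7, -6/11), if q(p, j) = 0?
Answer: 0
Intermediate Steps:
h(y, w) = 0
(78*(-88))*h(7, -6/11) = (78*(-88))*0 = -6864*0 = 0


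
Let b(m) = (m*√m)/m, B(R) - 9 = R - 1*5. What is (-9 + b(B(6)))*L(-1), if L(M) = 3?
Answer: -27 + 3*√10 ≈ -17.513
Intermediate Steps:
B(R) = 4 + R (B(R) = 9 + (R - 1*5) = 9 + (R - 5) = 9 + (-5 + R) = 4 + R)
b(m) = √m (b(m) = m^(3/2)/m = √m)
(-9 + b(B(6)))*L(-1) = (-9 + √(4 + 6))*3 = (-9 + √10)*3 = -27 + 3*√10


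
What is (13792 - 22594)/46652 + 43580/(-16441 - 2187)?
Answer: -274632227/108629182 ≈ -2.5282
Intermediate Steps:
(13792 - 22594)/46652 + 43580/(-16441 - 2187) = -8802*1/46652 + 43580/(-18628) = -4401/23326 + 43580*(-1/18628) = -4401/23326 - 10895/4657 = -274632227/108629182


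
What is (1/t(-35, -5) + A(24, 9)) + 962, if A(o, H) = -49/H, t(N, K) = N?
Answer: 301306/315 ≈ 956.53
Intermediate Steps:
(1/t(-35, -5) + A(24, 9)) + 962 = (1/(-35) - 49/9) + 962 = (-1/35 - 49*⅑) + 962 = (-1/35 - 49/9) + 962 = -1724/315 + 962 = 301306/315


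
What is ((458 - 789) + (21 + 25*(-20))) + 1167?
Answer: 357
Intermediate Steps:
((458 - 789) + (21 + 25*(-20))) + 1167 = (-331 + (21 - 500)) + 1167 = (-331 - 479) + 1167 = -810 + 1167 = 357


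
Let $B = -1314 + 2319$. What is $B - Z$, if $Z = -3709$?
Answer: $4714$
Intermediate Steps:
$B = 1005$
$B - Z = 1005 - -3709 = 1005 + 3709 = 4714$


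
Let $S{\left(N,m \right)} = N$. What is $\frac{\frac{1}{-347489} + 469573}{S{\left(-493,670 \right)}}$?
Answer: $- \frac{163171452196}{171312077} \approx -952.48$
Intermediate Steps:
$\frac{\frac{1}{-347489} + 469573}{S{\left(-493,670 \right)}} = \frac{\frac{1}{-347489} + 469573}{-493} = \left(- \frac{1}{347489} + 469573\right) \left(- \frac{1}{493}\right) = \frac{163171452196}{347489} \left(- \frac{1}{493}\right) = - \frac{163171452196}{171312077}$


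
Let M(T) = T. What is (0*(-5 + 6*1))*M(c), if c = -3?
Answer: 0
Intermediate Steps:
(0*(-5 + 6*1))*M(c) = (0*(-5 + 6*1))*(-3) = (0*(-5 + 6))*(-3) = (0*1)*(-3) = 0*(-3) = 0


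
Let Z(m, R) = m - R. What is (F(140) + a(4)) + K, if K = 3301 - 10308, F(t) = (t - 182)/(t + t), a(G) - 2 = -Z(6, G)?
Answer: -140143/20 ≈ -7007.1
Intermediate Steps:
a(G) = -4 + G (a(G) = 2 - (6 - G) = 2 + (-6 + G) = -4 + G)
F(t) = (-182 + t)/(2*t) (F(t) = (-182 + t)/((2*t)) = (-182 + t)*(1/(2*t)) = (-182 + t)/(2*t))
K = -7007
(F(140) + a(4)) + K = ((½)*(-182 + 140)/140 + (-4 + 4)) - 7007 = ((½)*(1/140)*(-42) + 0) - 7007 = (-3/20 + 0) - 7007 = -3/20 - 7007 = -140143/20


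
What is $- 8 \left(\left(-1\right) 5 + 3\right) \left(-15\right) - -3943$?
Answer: $3703$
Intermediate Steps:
$- 8 \left(\left(-1\right) 5 + 3\right) \left(-15\right) - -3943 = - 8 \left(-5 + 3\right) \left(-15\right) + 3943 = \left(-8\right) \left(-2\right) \left(-15\right) + 3943 = 16 \left(-15\right) + 3943 = -240 + 3943 = 3703$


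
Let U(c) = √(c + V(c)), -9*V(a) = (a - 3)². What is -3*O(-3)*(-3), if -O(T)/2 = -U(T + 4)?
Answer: 6*√5 ≈ 13.416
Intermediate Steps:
V(a) = -(-3 + a)²/9 (V(a) = -(a - 3)²/9 = -(-3 + a)²/9)
U(c) = √(c - (-3 + c)²/9)
O(T) = 2*√(36 - (1 + T)² + 9*T)/3 (O(T) = -(-2)*√(-(-3 + (T + 4))² + 9*(T + 4))/3 = -(-2)*√(-(-3 + (4 + T))² + 9*(4 + T))/3 = -(-2)*√(-(1 + T)² + (36 + 9*T))/3 = -(-2)*√(36 - (1 + T)² + 9*T)/3 = 2*√(36 - (1 + T)² + 9*T)/3)
-3*O(-3)*(-3) = -2*√(35 - 1*(-3)² + 7*(-3))*(-3) = -2*√(35 - 1*9 - 21)*(-3) = -2*√(35 - 9 - 21)*(-3) = -2*√5*(-3) = 6*√5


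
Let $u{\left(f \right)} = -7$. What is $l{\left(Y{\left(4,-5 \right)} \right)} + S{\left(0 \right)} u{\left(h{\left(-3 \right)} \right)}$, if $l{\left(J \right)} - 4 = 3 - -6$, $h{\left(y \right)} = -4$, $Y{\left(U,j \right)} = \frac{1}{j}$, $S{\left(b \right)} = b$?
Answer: $13$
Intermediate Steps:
$l{\left(J \right)} = 13$ ($l{\left(J \right)} = 4 + \left(3 - -6\right) = 4 + \left(3 + 6\right) = 4 + 9 = 13$)
$l{\left(Y{\left(4,-5 \right)} \right)} + S{\left(0 \right)} u{\left(h{\left(-3 \right)} \right)} = 13 + 0 \left(-7\right) = 13 + 0 = 13$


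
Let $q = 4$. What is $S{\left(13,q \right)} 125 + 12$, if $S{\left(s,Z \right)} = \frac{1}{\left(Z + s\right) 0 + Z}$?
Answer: $\frac{173}{4} \approx 43.25$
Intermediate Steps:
$S{\left(s,Z \right)} = \frac{1}{Z}$ ($S{\left(s,Z \right)} = \frac{1}{0 + Z} = \frac{1}{Z}$)
$S{\left(13,q \right)} 125 + 12 = \frac{1}{4} \cdot 125 + 12 = \frac{125}{4} + 12 = \frac{173}{4}$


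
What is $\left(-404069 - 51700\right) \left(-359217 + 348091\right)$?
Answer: $5070885894$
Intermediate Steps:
$\left(-404069 - 51700\right) \left(-359217 + 348091\right) = \left(-455769\right) \left(-11126\right) = 5070885894$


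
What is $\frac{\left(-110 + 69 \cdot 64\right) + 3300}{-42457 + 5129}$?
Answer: $- \frac{3803}{18664} \approx -0.20376$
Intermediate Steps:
$\frac{\left(-110 + 69 \cdot 64\right) + 3300}{-42457 + 5129} = \frac{\left(-110 + 4416\right) + 3300}{-37328} = \left(4306 + 3300\right) \left(- \frac{1}{37328}\right) = 7606 \left(- \frac{1}{37328}\right) = - \frac{3803}{18664}$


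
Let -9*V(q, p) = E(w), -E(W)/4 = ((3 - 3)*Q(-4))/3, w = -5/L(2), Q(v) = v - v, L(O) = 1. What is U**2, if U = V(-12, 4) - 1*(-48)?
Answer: 2304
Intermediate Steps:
Q(v) = 0
w = -5 (w = -5/1 = -5*1 = -5)
E(W) = 0 (E(W) = -4*(3 - 3)*0/3 = -4*0*0/3 = -0/3 = -4*0 = 0)
V(q, p) = 0 (V(q, p) = -1/9*0 = 0)
U = 48 (U = 0 - 1*(-48) = 0 + 48 = 48)
U**2 = 48**2 = 2304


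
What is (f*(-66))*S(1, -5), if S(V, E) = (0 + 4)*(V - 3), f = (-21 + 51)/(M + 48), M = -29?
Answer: 15840/19 ≈ 833.68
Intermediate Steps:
f = 30/19 (f = (-21 + 51)/(-29 + 48) = 30/19 ≈ 1.5789)
S(V, E) = -12 + 4*V (S(V, E) = 4*(-3 + V) = -12 + 4*V)
(f*(-66))*S(1, -5) = ((30/19)*(-66))*(-12 + 4*1) = -1980*(-12 + 4)/19 = -1980/19*(-8) = 15840/19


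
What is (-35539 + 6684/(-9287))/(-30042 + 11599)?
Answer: 330057377/171280141 ≈ 1.9270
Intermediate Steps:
(-35539 + 6684/(-9287))/(-30042 + 11599) = (-35539 + 6684*(-1/9287))/(-18443) = (-35539 - 6684/9287)*(-1/18443) = -330057377/9287*(-1/18443) = 330057377/171280141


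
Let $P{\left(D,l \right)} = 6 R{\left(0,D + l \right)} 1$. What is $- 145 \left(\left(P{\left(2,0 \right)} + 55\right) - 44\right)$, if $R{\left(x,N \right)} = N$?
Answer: $-3335$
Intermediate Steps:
$P{\left(D,l \right)} = 6 D + 6 l$ ($P{\left(D,l \right)} = 6 \left(D + l\right) 1 = \left(6 D + 6 l\right) 1 = 6 D + 6 l$)
$- 145 \left(\left(P{\left(2,0 \right)} + 55\right) - 44\right) = - 145 \left(\left(\left(6 \cdot 2 + 6 \cdot 0\right) + 55\right) - 44\right) = - 145 \left(\left(\left(12 + 0\right) + 55\right) - 44\right) = - 145 \left(\left(12 + 55\right) - 44\right) = - 145 \left(67 - 44\right) = \left(-145\right) 23 = -3335$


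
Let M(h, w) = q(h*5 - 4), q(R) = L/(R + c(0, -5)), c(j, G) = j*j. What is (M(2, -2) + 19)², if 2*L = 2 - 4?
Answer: 12769/36 ≈ 354.69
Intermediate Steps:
c(j, G) = j²
L = -1 (L = (2 - 4)/2 = (½)*(-2) = -1)
q(R) = -1/R (q(R) = -1/(R + 0²) = -1/(R + 0) = -1/R)
M(h, w) = -1/(-4 + 5*h) (M(h, w) = -1/(h*5 - 4) = -1/(5*h - 4) = -1/(-4 + 5*h))
(M(2, -2) + 19)² = (-1/(-4 + 5*2) + 19)² = (-1/(-4 + 10) + 19)² = (-1/6 + 19)² = (-1*⅙ + 19)² = (-⅙ + 19)² = (113/6)² = 12769/36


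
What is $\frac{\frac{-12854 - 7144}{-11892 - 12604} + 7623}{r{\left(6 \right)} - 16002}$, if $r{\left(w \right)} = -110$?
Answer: $- \frac{93376503}{197339776} \approx -0.47318$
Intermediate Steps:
$\frac{\frac{-12854 - 7144}{-11892 - 12604} + 7623}{r{\left(6 \right)} - 16002} = \frac{\frac{-12854 - 7144}{-11892 - 12604} + 7623}{-110 - 16002} = \frac{- \frac{19998}{-24496} + 7623}{-16112} = \left(\left(-19998\right) \left(- \frac{1}{24496}\right) + 7623\right) \left(- \frac{1}{16112}\right) = \left(\frac{9999}{12248} + 7623\right) \left(- \frac{1}{16112}\right) = \frac{93376503}{12248} \left(- \frac{1}{16112}\right) = - \frac{93376503}{197339776}$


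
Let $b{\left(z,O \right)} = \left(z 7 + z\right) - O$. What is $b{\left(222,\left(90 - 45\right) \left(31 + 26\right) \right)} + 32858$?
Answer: $32069$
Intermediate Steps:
$b{\left(z,O \right)} = - O + 8 z$ ($b{\left(z,O \right)} = \left(7 z + z\right) - O = 8 z - O = - O + 8 z$)
$b{\left(222,\left(90 - 45\right) \left(31 + 26\right) \right)} + 32858 = \left(- \left(90 - 45\right) \left(31 + 26\right) + 8 \cdot 222\right) + 32858 = \left(- 45 \cdot 57 + 1776\right) + 32858 = \left(\left(-1\right) 2565 + 1776\right) + 32858 = \left(-2565 + 1776\right) + 32858 = -789 + 32858 = 32069$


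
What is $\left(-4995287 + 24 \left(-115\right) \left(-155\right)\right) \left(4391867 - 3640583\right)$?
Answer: $-3431479903308$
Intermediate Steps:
$\left(-4995287 + 24 \left(-115\right) \left(-155\right)\right) \left(4391867 - 3640583\right) = \left(-4995287 - -427800\right) 751284 = \left(-4995287 + 427800\right) 751284 = \left(-4567487\right) 751284 = -3431479903308$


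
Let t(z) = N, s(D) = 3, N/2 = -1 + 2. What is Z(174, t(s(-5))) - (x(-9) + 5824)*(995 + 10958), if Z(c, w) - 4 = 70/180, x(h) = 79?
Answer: -1270053983/18 ≈ -7.0559e+7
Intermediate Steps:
N = 2 (N = 2*(-1 + 2) = 2*1 = 2)
t(z) = 2
Z(c, w) = 79/18 (Z(c, w) = 4 + 70/180 = 4 + 70*(1/180) = 4 + 7/18 = 79/18)
Z(174, t(s(-5))) - (x(-9) + 5824)*(995 + 10958) = 79/18 - (79 + 5824)*(995 + 10958) = 79/18 - 5903*11953 = 79/18 - 1*70558559 = 79/18 - 70558559 = -1270053983/18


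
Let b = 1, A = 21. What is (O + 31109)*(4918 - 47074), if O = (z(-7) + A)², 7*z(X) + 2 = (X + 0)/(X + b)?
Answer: -65160769255/49 ≈ -1.3298e+9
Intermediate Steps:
z(X) = -2/7 + X/(7*(1 + X)) (z(X) = -2/7 + ((X + 0)/(X + 1))/7 = -2/7 + (X/(1 + X))/7 = -2/7 + X/(7*(1 + X)))
O = 769129/1764 (O = ((-2 - 1*(-7))/(7*(1 - 7)) + 21)² = ((⅐)*(-2 + 7)/(-6) + 21)² = ((⅐)*(-⅙)*5 + 21)² = (-5/42 + 21)² = (877/42)² = 769129/1764 ≈ 436.01)
(O + 31109)*(4918 - 47074) = (769129/1764 + 31109)*(4918 - 47074) = (55645405/1764)*(-42156) = -65160769255/49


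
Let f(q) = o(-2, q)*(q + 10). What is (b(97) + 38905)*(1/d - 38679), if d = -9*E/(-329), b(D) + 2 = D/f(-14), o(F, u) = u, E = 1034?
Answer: -16685164289275/11088 ≈ -1.5048e+9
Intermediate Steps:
f(q) = q*(10 + q) (f(q) = q*(q + 10) = q*(10 + q))
b(D) = -2 + D/56 (b(D) = -2 + D/((-14*(10 - 14))) = -2 + D/((-14*(-4))) = -2 + D/56)
d = 198/7 (d = -9306/(-329) = -9306*(-1)/329 = -9*(-22/7) = 198/7 ≈ 28.286)
(b(97) + 38905)*(1/d - 38679) = ((-2 + (1/56)*97) + 38905)*(1/(198/7) - 38679) = ((-2 + 97/56) + 38905)*(7/198 - 38679) = (-15/56 + 38905)*(-7658435/198) = (2178665/56)*(-7658435/198) = -16685164289275/11088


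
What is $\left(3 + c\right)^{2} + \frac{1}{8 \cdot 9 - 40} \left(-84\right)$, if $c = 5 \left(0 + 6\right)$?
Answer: $\frac{8691}{8} \approx 1086.4$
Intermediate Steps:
$c = 30$ ($c = 5 \cdot 6 = 30$)
$\left(3 + c\right)^{2} + \frac{1}{8 \cdot 9 - 40} \left(-84\right) = \left(3 + 30\right)^{2} + \frac{1}{8 \cdot 9 - 40} \left(-84\right) = 33^{2} + \frac{1}{72 - 40} \left(-84\right) = 1089 + \frac{1}{32} \left(-84\right) = 1089 - \frac{21}{8} = \frac{8691}{8}$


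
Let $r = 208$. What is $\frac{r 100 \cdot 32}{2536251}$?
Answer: $\frac{665600}{2536251} \approx 0.26243$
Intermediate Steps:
$\frac{r 100 \cdot 32}{2536251} = \frac{208 \cdot 100 \cdot 32}{2536251} = 20800 \cdot 32 \cdot \frac{1}{2536251} = 665600 \cdot \frac{1}{2536251} = \frac{665600}{2536251}$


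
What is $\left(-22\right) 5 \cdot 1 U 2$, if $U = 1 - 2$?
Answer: $220$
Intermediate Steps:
$U = -1$
$\left(-22\right) 5 \cdot 1 U 2 = \left(-22\right) 5 \cdot 1 \left(-1\right) 2 = - 110 \left(\left(-1\right) 2\right) = \left(-110\right) \left(-2\right) = 220$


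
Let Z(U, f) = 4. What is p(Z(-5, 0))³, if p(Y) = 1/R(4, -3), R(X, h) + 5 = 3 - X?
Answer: -1/216 ≈ -0.0046296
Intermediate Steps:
R(X, h) = -2 - X (R(X, h) = -5 + (3 - X) = -2 - X)
p(Y) = -⅙ (p(Y) = 1/(-2 - 1*4) = 1/(-2 - 4) = 1/(-6) = -⅙)
p(Z(-5, 0))³ = (-⅙)³ = -1/216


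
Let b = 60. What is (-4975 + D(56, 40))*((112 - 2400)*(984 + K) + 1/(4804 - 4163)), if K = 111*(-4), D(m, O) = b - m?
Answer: 3936874513749/641 ≈ 6.1418e+9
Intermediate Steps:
D(m, O) = 60 - m
K = -444
(-4975 + D(56, 40))*((112 - 2400)*(984 + K) + 1/(4804 - 4163)) = (-4975 + (60 - 1*56))*((112 - 2400)*(984 - 444) + 1/(4804 - 4163)) = (-4975 + (60 - 56))*(-2288*540 + 1/641) = (-4975 + 4)*(-1235520 + 1/641) = -4971*(-791968319/641) = 3936874513749/641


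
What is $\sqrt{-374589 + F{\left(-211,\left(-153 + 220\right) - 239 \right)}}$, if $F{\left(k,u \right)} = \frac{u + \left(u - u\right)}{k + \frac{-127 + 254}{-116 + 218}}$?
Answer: $\frac{i \sqrt{171466250404845}}{21395} \approx 612.04 i$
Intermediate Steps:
$F{\left(k,u \right)} = \frac{u}{\frac{127}{102} + k}$ ($F{\left(k,u \right)} = \frac{u + 0}{k + \frac{127}{102}} = \frac{u}{k + 127 \cdot \frac{1}{102}} = \frac{u}{k + \frac{127}{102}} = \frac{u}{\frac{127}{102} + k}$)
$\sqrt{-374589 + F{\left(-211,\left(-153 + 220\right) - 239 \right)}} = \sqrt{-374589 + \frac{102 \left(\left(-153 + 220\right) - 239\right)}{127 + 102 \left(-211\right)}} = \sqrt{-374589 + \frac{102 \left(67 - 239\right)}{127 - 21522}} = \sqrt{-374589 + 102 \left(-172\right) \frac{1}{-21395}} = \sqrt{-374589 + 102 \left(-172\right) \left(- \frac{1}{21395}\right)} = \sqrt{-374589 + \frac{17544}{21395}} = \sqrt{- \frac{8014314111}{21395}} = \frac{i \sqrt{171466250404845}}{21395}$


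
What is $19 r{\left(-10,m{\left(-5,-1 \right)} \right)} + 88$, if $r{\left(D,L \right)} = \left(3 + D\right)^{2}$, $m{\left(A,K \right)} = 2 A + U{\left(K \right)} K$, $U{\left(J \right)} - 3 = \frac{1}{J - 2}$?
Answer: $1019$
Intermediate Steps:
$U{\left(J \right)} = 3 + \frac{1}{-2 + J}$ ($U{\left(J \right)} = 3 + \frac{1}{J - 2} = 3 + \frac{1}{-2 + J}$)
$m{\left(A,K \right)} = 2 A + \frac{K \left(-5 + 3 K\right)}{-2 + K}$ ($m{\left(A,K \right)} = 2 A + \frac{-5 + 3 K}{-2 + K} K = 2 A + \frac{K \left(-5 + 3 K\right)}{-2 + K}$)
$19 r{\left(-10,m{\left(-5,-1 \right)} \right)} + 88 = 19 \left(3 - 10\right)^{2} + 88 = 19 \left(-7\right)^{2} + 88 = 19 \cdot 49 + 88 = 931 + 88 = 1019$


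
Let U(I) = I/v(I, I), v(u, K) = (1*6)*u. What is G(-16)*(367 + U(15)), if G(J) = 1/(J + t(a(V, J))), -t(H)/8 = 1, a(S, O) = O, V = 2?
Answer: -2203/144 ≈ -15.299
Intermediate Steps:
v(u, K) = 6*u
t(H) = -8 (t(H) = -8*1 = -8)
G(J) = 1/(-8 + J) (G(J) = 1/(J - 8) = 1/(-8 + J))
U(I) = ⅙ (U(I) = I/((6*I)) = I*(1/(6*I)) = ⅙)
G(-16)*(367 + U(15)) = (367 + ⅙)/(-8 - 16) = (2203/6)/(-24) = -1/24*2203/6 = -2203/144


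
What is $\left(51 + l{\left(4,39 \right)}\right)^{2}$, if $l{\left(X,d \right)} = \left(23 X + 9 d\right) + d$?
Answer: $284089$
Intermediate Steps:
$l{\left(X,d \right)} = 10 d + 23 X$ ($l{\left(X,d \right)} = \left(9 d + 23 X\right) + d = 10 d + 23 X$)
$\left(51 + l{\left(4,39 \right)}\right)^{2} = \left(51 + \left(10 \cdot 39 + 23 \cdot 4\right)\right)^{2} = \left(51 + \left(390 + 92\right)\right)^{2} = \left(51 + 482\right)^{2} = 533^{2} = 284089$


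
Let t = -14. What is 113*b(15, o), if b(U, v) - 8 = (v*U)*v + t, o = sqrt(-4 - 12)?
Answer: -27798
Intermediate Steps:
o = 4*I (o = sqrt(-16) = 4*I ≈ 4.0*I)
b(U, v) = -6 + U*v**2 (b(U, v) = 8 + ((v*U)*v - 14) = 8 + ((U*v)*v - 14) = 8 + (U*v**2 - 14) = 8 + (-14 + U*v**2) = -6 + U*v**2)
113*b(15, o) = 113*(-6 + 15*(4*I)**2) = 113*(-6 + 15*(-16)) = 113*(-6 - 240) = 113*(-246) = -27798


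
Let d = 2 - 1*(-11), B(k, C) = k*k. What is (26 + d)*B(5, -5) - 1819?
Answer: -844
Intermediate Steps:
B(k, C) = k**2
d = 13 (d = 2 + 11 = 13)
(26 + d)*B(5, -5) - 1819 = (26 + 13)*5**2 - 1819 = 39*25 - 1819 = 975 - 1819 = -844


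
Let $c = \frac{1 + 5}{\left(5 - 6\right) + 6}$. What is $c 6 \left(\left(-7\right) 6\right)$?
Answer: $- \frac{1512}{5} \approx -302.4$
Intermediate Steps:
$c = \frac{6}{5}$ ($c = \frac{6}{\left(5 - 6\right) + 6} = \frac{6}{-1 + 6} = \frac{6}{5} \approx 1.2$)
$c 6 \left(\left(-7\right) 6\right) = \frac{6}{5} \cdot 6 \left(\left(-7\right) 6\right) = \frac{36}{5} \left(-42\right) = - \frac{1512}{5}$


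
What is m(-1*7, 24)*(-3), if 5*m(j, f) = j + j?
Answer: 42/5 ≈ 8.4000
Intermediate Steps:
m(j, f) = 2*j/5 (m(j, f) = (j + j)/5 = (2*j)/5 = 2*j/5)
m(-1*7, 24)*(-3) = (2*(-1*7)/5)*(-3) = ((⅖)*(-7))*(-3) = -14/5*(-3) = 42/5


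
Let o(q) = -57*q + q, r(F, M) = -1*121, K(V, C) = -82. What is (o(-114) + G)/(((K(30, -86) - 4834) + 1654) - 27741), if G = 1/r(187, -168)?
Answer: -772463/3751363 ≈ -0.20592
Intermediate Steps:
r(F, M) = -121
o(q) = -56*q
G = -1/121 (G = 1/(-121) = -1/121 ≈ -0.0082645)
(o(-114) + G)/(((K(30, -86) - 4834) + 1654) - 27741) = (-56*(-114) - 1/121)/(((-82 - 4834) + 1654) - 27741) = (6384 - 1/121)/((-4916 + 1654) - 27741) = 772463/(121*(-3262 - 27741)) = (772463/121)/(-31003) = (772463/121)*(-1/31003) = -772463/3751363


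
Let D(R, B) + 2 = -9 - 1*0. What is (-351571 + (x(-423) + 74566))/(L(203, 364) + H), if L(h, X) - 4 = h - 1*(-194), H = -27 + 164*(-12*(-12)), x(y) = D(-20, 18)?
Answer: -138508/11995 ≈ -11.547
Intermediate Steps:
D(R, B) = -11 (D(R, B) = -2 + (-9 - 1*0) = -2 + (-9 + 0) = -2 - 9 = -11)
x(y) = -11
H = 23589 (H = -27 + 164*144 = -27 + 23616 = 23589)
L(h, X) = 198 + h (L(h, X) = 4 + (h - 1*(-194)) = 4 + (h + 194) = 4 + (194 + h) = 198 + h)
(-351571 + (x(-423) + 74566))/(L(203, 364) + H) = (-351571 + (-11 + 74566))/((198 + 203) + 23589) = (-351571 + 74555)/(401 + 23589) = -277016/23990 = -277016*1/23990 = -138508/11995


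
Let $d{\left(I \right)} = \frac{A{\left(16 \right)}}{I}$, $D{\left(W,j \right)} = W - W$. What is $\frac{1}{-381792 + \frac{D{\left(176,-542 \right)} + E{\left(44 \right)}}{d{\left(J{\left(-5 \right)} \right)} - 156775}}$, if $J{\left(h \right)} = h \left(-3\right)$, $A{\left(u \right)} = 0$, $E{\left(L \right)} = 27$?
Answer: $- \frac{156775}{59855440827} \approx -2.6192 \cdot 10^{-6}$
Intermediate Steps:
$J{\left(h \right)} = - 3 h$
$D{\left(W,j \right)} = 0$
$d{\left(I \right)} = 0$ ($d{\left(I \right)} = \frac{0}{I} = 0$)
$\frac{1}{-381792 + \frac{D{\left(176,-542 \right)} + E{\left(44 \right)}}{d{\left(J{\left(-5 \right)} \right)} - 156775}} = \frac{1}{-381792 + \frac{0 + 27}{0 - 156775}} = \frac{1}{-381792 + \frac{27}{-156775}} = \frac{1}{-381792 + 27 \left(- \frac{1}{156775}\right)} = \frac{1}{-381792 - \frac{27}{156775}} = \frac{1}{- \frac{59855440827}{156775}} = - \frac{156775}{59855440827}$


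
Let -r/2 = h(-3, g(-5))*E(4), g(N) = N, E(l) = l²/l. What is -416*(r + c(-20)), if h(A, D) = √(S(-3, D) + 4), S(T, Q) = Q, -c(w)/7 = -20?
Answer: -58240 + 3328*I ≈ -58240.0 + 3328.0*I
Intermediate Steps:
c(w) = 140 (c(w) = -7*(-20) = 140)
E(l) = l
h(A, D) = √(4 + D) (h(A, D) = √(D + 4) = √(4 + D))
r = -8*I (r = -2*√(4 - 5)*4 = -2*√(-1)*4 = -2*I*4 = -8*I ≈ -8.0*I)
-416*(r + c(-20)) = -416*(-8*I + 140) = -416*(140 - 8*I) = -58240 + 3328*I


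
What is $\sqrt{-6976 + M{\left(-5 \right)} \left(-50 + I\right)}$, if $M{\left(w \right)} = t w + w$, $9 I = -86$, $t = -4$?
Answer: $\frac{2 i \sqrt{17706}}{3} \approx 88.709 i$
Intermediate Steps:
$I = - \frac{86}{9}$ ($I = \frac{1}{9} \left(-86\right) = - \frac{86}{9} \approx -9.5556$)
$M{\left(w \right)} = - 3 w$ ($M{\left(w \right)} = - 4 w + w = - 3 w$)
$\sqrt{-6976 + M{\left(-5 \right)} \left(-50 + I\right)} = \sqrt{-6976 + \left(-3\right) \left(-5\right) \left(-50 - \frac{86}{9}\right)} = \sqrt{-6976 + 15 \left(- \frac{536}{9}\right)} = \sqrt{-6976 - \frac{2680}{3}} = \sqrt{- \frac{23608}{3}} = \frac{2 i \sqrt{17706}}{3}$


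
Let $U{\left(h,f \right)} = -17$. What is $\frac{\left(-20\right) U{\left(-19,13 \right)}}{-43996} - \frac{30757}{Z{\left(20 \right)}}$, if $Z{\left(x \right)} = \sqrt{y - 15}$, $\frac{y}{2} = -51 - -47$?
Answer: $- \frac{5}{647} + \frac{30757 i \sqrt{23}}{23} \approx -0.007728 + 6413.3 i$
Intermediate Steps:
$y = -8$ ($y = 2 \left(-51 - -47\right) = 2 \left(-51 + 47\right) = 2 \left(-4\right) = -8$)
$Z{\left(x \right)} = i \sqrt{23}$ ($Z{\left(x \right)} = \sqrt{-8 - 15} = \sqrt{-23} = i \sqrt{23}$)
$\frac{\left(-20\right) U{\left(-19,13 \right)}}{-43996} - \frac{30757}{Z{\left(20 \right)}} = \frac{\left(-20\right) \left(-17\right)}{-43996} - \frac{30757}{i \sqrt{23}} = 340 \left(- \frac{1}{43996}\right) - 30757 \left(- \frac{i \sqrt{23}}{23}\right) = - \frac{5}{647} + \frac{30757 i \sqrt{23}}{23}$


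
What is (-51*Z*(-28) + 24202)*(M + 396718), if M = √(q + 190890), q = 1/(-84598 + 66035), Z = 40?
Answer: 32261901196 + 81322*√65777824713847/18563 ≈ 3.2297e+10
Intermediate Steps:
q = -1/18563 (q = 1/(-18563) = -1/18563 ≈ -5.3871e-5)
M = √65777824713847/18563 (M = √(-1/18563 + 190890) = √(3543491069/18563) = √65777824713847/18563 ≈ 436.91)
(-51*Z*(-28) + 24202)*(M + 396718) = (-51*40*(-28) + 24202)*(√65777824713847/18563 + 396718) = (-2040*(-28) + 24202)*(396718 + √65777824713847/18563) = (57120 + 24202)*(396718 + √65777824713847/18563) = 81322*(396718 + √65777824713847/18563) = 32261901196 + 81322*√65777824713847/18563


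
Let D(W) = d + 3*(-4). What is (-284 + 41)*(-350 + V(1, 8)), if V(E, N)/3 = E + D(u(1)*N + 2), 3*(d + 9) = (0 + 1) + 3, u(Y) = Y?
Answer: 98658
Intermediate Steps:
d = -23/3 (d = -9 + ((0 + 1) + 3)/3 = -9 + (1 + 3)/3 = -9 + (⅓)*4 = -9 + 4/3 = -23/3 ≈ -7.6667)
D(W) = -59/3 (D(W) = -23/3 + 3*(-4) = -23/3 - 12 = -59/3)
V(E, N) = -59 + 3*E (V(E, N) = 3*(E - 59/3) = 3*(-59/3 + E) = -59 + 3*E)
(-284 + 41)*(-350 + V(1, 8)) = (-284 + 41)*(-350 + (-59 + 3*1)) = -243*(-350 + (-59 + 3)) = -243*(-350 - 56) = -243*(-406) = 98658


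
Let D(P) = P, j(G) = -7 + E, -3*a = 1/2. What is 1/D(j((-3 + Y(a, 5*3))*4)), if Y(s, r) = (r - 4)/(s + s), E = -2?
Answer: -1/9 ≈ -0.11111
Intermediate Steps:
a = -1/6 (a = -1/3/2 = -1/3*1/2 = -1/6 ≈ -0.16667)
Y(s, r) = (-4 + r)/(2*s) (Y(s, r) = (-4 + r)/((2*s)) = (-4 + r)*(1/(2*s)) = (-4 + r)/(2*s))
j(G) = -9 (j(G) = -7 - 2 = -9)
1/D(j((-3 + Y(a, 5*3))*4)) = 1/(-9) = -1/9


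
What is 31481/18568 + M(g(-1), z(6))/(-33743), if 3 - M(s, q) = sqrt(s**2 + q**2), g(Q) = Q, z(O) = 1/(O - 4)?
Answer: 1062207679/626540024 + sqrt(5)/67486 ≈ 1.6954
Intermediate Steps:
z(O) = 1/(-4 + O)
M(s, q) = 3 - sqrt(q**2 + s**2) (M(s, q) = 3 - sqrt(s**2 + q**2) = 3 - sqrt(q**2 + s**2))
31481/18568 + M(g(-1), z(6))/(-33743) = 31481/18568 + (3 - sqrt((1/(-4 + 6))**2 + (-1)**2))/(-33743) = 31481*(1/18568) + (3 - sqrt((1/2)**2 + 1))*(-1/33743) = 31481/18568 + (3 - sqrt((1/2)**2 + 1))*(-1/33743) = 31481/18568 + (3 - sqrt(1/4 + 1))*(-1/33743) = 31481/18568 + (3 - sqrt(5/4))*(-1/33743) = 31481/18568 + (3 - sqrt(5)/2)*(-1/33743) = 31481/18568 + (-3/33743 + sqrt(5)/67486) = 1062207679/626540024 + sqrt(5)/67486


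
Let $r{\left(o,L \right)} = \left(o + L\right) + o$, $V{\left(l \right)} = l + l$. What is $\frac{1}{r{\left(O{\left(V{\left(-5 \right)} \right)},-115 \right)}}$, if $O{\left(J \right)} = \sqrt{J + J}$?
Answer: $- \frac{23}{2661} - \frac{4 i \sqrt{5}}{13305} \approx -0.0086434 - 0.00067225 i$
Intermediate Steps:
$V{\left(l \right)} = 2 l$
$O{\left(J \right)} = \sqrt{2} \sqrt{J}$ ($O{\left(J \right)} = \sqrt{2 J} = \sqrt{2} \sqrt{J}$)
$r{\left(o,L \right)} = L + 2 o$ ($r{\left(o,L \right)} = \left(L + o\right) + o = L + 2 o$)
$\frac{1}{r{\left(O{\left(V{\left(-5 \right)} \right)},-115 \right)}} = \frac{1}{-115 + 2 \sqrt{2} \sqrt{2 \left(-5\right)}} = \frac{1}{-115 + 2 \sqrt{2} \sqrt{-10}} = \frac{1}{-115 + 2 \sqrt{2} i \sqrt{10}} = \frac{1}{-115 + 2 \cdot 2 i \sqrt{5}} = \frac{1}{-115 + 4 i \sqrt{5}}$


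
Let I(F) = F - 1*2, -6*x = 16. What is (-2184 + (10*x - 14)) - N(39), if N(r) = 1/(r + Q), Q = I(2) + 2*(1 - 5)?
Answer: -206897/93 ≈ -2224.7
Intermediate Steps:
x = -8/3 (x = -⅙*16 = -8/3 ≈ -2.6667)
I(F) = -2 + F (I(F) = F - 2 = -2 + F)
Q = -8 (Q = (-2 + 2) + 2*(1 - 5) = 0 + 2*(-4) = 0 - 8 = -8)
N(r) = 1/(-8 + r) (N(r) = 1/(r - 8) = 1/(-8 + r))
(-2184 + (10*x - 14)) - N(39) = (-2184 + (10*(-8/3) - 14)) - 1/(-8 + 39) = (-2184 + (-80/3 - 14)) - 1/31 = (-2184 - 122/3) - 1*1/31 = -6674/3 - 1/31 = -206897/93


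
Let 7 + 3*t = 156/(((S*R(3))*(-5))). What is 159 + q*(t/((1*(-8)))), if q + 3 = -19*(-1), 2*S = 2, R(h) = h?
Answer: 853/5 ≈ 170.60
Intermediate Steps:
S = 1 (S = (½)*2 = 1)
q = 16 (q = -3 - 19*(-1) = -3 + 19 = 16)
t = -29/5 (t = -7/3 + (156/(((1*3)*(-5))))/3 = -7/3 + (156/((3*(-5))))/3 = -7/3 + (156/(-15))/3 = -7/3 + (156*(-1/15))/3 = -7/3 + (⅓)*(-52/5) = -7/3 - 52/15 = -29/5 ≈ -5.8000)
159 + q*(t/((1*(-8)))) = 159 + 16*(-29/(5*(1*(-8)))) = 159 + 16*(-29/5/(-8)) = 159 + 16*(-29/5*(-⅛)) = 159 + 16*(29/40) = 159 + 58/5 = 853/5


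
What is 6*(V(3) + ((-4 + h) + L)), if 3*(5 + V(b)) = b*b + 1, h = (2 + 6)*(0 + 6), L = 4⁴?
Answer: 1790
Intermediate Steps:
L = 256
h = 48 (h = 8*6 = 48)
V(b) = -14/3 + b²/3 (V(b) = -5 + (b*b + 1)/3 = -5 + (b² + 1)/3 = -5 + (1 + b²)/3 = -5 + (⅓ + b²/3) = -14/3 + b²/3)
6*(V(3) + ((-4 + h) + L)) = 6*((-14/3 + (⅓)*3²) + ((-4 + 48) + 256)) = 6*((-14/3 + (⅓)*9) + (44 + 256)) = 6*((-14/3 + 3) + 300) = 6*(-5/3 + 300) = 6*(895/3) = 1790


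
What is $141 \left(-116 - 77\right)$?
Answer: $-27213$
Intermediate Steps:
$141 \left(-116 - 77\right) = 141 \left(-193\right) = -27213$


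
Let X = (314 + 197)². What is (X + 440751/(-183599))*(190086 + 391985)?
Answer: 27905132008770688/183599 ≈ 1.5199e+11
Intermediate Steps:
X = 261121 (X = 511² = 261121)
(X + 440751/(-183599))*(190086 + 391985) = (261121 + 440751/(-183599))*(190086 + 391985) = (261121 + 440751*(-1/183599))*582071 = (261121 - 440751/183599)*582071 = (47941113728/183599)*582071 = 27905132008770688/183599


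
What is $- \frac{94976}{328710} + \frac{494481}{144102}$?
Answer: $\frac{24809102993}{7894628070} \approx 3.1425$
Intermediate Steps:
$- \frac{94976}{328710} + \frac{494481}{144102} = \left(-94976\right) \frac{1}{328710} + 494481 \cdot \frac{1}{144102} = - \frac{47488}{164355} + \frac{164827}{48034} = \frac{24809102993}{7894628070}$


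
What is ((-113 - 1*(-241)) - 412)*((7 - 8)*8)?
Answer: 2272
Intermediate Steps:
((-113 - 1*(-241)) - 412)*((7 - 8)*8) = ((-113 + 241) - 412)*(-1*8) = (128 - 412)*(-8) = -284*(-8) = 2272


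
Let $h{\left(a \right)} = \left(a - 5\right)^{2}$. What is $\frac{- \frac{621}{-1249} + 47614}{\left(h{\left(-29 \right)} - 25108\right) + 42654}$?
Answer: $\frac{59470507}{23358798} \approx 2.546$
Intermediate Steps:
$h{\left(a \right)} = \left(-5 + a\right)^{2}$
$\frac{- \frac{621}{-1249} + 47614}{\left(h{\left(-29 \right)} - 25108\right) + 42654} = \frac{- \frac{621}{-1249} + 47614}{\left(\left(-5 - 29\right)^{2} - 25108\right) + 42654} = \frac{\left(-621\right) \left(- \frac{1}{1249}\right) + 47614}{\left(\left(-34\right)^{2} - 25108\right) + 42654} = \frac{\frac{621}{1249} + 47614}{\left(1156 - 25108\right) + 42654} = \frac{59470507}{1249 \left(-23952 + 42654\right)} = \frac{59470507}{1249 \cdot 18702} = \frac{59470507}{1249} \cdot \frac{1}{18702} = \frac{59470507}{23358798}$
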